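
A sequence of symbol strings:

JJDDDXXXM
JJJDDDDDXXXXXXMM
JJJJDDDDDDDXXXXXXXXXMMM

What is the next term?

JJJJJDDDDDDDDDXXXXXXXXXXXXMMMM

Term n consists of n+1 J's, followed by 2n+1 D's, followed by 3n X's, followed by n M's (n = 1, 2, …).
For the next term, n = 4, so the run lengths are 5, 9, 12, 4.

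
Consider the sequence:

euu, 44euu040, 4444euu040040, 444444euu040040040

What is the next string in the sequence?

44444444euu040040040040

Each term wraps the previous one in 44 on the left and 040 on the right.
So the next term is 44·444444euu040040040·040.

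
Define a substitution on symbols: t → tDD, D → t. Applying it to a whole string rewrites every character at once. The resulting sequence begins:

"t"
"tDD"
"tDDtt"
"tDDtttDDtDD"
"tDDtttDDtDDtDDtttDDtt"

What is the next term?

tDDtttDDtDDtDDtttDDtttDDtttDDtDDtDDtttDDtDD

Replace each of the 21 characters of tDDtttDDtDDtDDtttDDtt in place — tDD t t tDD tDD tDD t t tDD t t tDD t t tDD tDD tDD t t tDD tDD — and concatenate.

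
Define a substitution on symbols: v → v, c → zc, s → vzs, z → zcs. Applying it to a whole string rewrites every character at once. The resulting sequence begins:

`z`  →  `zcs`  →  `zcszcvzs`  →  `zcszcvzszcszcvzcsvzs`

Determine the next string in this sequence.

zcszcvzszcszcvzcsvzszcszcvzszcszcvzcszcvzsvzcsvzs

φ(zcszcvzszcszcvzcsvzs) expands symbol-by-symbol to zcs zc vzs zcs zc v zcs vzs zcs zc vzs zcs zc v zcs zc vzs v zcs vzs; joining the 20 pieces gives the next term.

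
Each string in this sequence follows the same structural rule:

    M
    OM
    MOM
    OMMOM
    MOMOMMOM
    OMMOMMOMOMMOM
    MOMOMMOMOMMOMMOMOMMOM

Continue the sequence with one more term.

OMMOMMOMOMMOMMOMOMMOMOMMOMMOMOMMOM

Each term (from the third on) is the two preceding terms concatenated in order: term 3 = M·OM = MOM.
The next term joins OMMOMMOMOMMOM and MOMOMMOMOMMOMMOMOMMOM.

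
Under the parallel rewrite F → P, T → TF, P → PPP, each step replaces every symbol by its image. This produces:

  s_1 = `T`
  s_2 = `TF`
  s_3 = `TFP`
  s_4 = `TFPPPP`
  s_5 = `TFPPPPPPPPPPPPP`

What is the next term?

Rewriting the 15 symbols of TFPPPPPPPPPPPPP one by one yields TF P PPP PPP PPP PPP PPP PPP PPP PPP PPP PPP PPP PPP PPP; concatenated:

TFPPPPPPPPPPPPPPPPPPPPPPPPPPPPPPPPPPPPPPPP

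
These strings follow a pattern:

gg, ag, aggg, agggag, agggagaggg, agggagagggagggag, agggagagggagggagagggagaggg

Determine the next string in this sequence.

agggagagggagggagagggagagggagggagagggagggag

This is a Fibonacci-style word recurrence s(k) = s(k−1)·s(k−2): e.g. ag·gg = aggg.
So term 8 is agggagagggagggagagggagaggg·agggagagggagggag.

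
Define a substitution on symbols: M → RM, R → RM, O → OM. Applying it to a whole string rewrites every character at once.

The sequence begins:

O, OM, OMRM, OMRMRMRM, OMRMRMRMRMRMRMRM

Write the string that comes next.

OMRMRMRMRMRMRMRMRMRMRMRMRMRMRMRM

φ(OMRMRMRMRMRMRMRM) expands symbol-by-symbol to OM RM RM RM RM RM RM RM RM RM RM RM RM RM RM RM; joining the 16 pieces gives the next term.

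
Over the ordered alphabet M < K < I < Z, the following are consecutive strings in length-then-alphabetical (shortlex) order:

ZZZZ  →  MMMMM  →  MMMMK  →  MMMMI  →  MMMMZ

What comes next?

The successor of MMMMZ increments the rightmost position that isn't already Z and resets every position after it to M.

MMMKM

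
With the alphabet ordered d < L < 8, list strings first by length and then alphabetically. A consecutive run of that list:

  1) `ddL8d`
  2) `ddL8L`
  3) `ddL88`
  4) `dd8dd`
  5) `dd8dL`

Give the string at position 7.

dd8Ld

Advancing 2 positions from dd8dL through dd8dL → dd8d8 reaches term 7.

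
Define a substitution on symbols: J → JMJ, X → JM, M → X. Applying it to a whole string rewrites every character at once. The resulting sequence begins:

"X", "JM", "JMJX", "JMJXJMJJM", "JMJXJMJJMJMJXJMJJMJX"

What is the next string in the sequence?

JMJXJMJJMJMJXJMJJMJXJMJXJMJJMJMJXJMJJMJXJMJJM

Applying the rule to each of the 20 symbols of JMJXJMJJMJMJXJMJJMJX gives the pieces JMJ X JMJ JM JMJ X JMJ JMJ X JMJ X JMJ JM JMJ X JMJ JMJ X JMJ JM, which concatenate to the answer.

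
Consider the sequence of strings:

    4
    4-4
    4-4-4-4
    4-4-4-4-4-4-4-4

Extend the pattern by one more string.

Each string is two copies of the previous one joined by '-'.
One more doubling of 4-4-4-4-4-4-4-4 gives the answer.

4-4-4-4-4-4-4-4-4-4-4-4-4-4-4-4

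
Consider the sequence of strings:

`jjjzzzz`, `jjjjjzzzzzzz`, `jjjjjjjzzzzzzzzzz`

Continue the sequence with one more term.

The n-th term is 2n+1 j's then 3n+1 z's (n = 1, 2, …).
For the next term, n = 4, so the run lengths are 9, 13.

jjjjjjjjjzzzzzzzzzzzzz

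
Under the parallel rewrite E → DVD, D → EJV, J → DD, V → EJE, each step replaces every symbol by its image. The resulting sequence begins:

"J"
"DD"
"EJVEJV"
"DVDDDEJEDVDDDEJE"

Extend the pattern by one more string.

Rewriting the 16 symbols of DVDDDEJEDVDDDEJE one by one yields EJV EJE EJV EJV EJV DVD DD DVD EJV EJE EJV EJV EJV DVD DD DVD; concatenated:

EJVEJEEJVEJVEJVDVDDDDVDEJVEJEEJVEJVEJVDVDDDDVD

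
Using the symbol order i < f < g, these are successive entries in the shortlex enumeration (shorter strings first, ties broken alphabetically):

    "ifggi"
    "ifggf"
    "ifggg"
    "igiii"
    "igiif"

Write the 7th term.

Continuing the enumeration 2 steps past igiif: igiif → igiig → (answer).

igifi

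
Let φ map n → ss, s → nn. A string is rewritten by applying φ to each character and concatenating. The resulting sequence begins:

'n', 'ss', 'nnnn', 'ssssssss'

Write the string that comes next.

nnnnnnnnnnnnnnnn

Apply φ to ssssssss symbol by symbol: s→nn, s→nn, s→nn, s→nn, s→nn, s→nn, s→nn, s→nn; joined: nn nn nn nn nn nn nn nn.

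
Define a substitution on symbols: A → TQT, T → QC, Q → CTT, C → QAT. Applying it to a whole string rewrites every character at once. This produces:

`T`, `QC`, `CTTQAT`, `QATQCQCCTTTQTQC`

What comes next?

Rewriting the 15 symbols of QATQCQCCTTTQTQC one by one yields CTT TQT QC CTT QAT CTT QAT QAT QC QC QC CTT QC CTT QAT; concatenated:

CTTTQTQCCTTQATCTTQATQATQCQCQCCTTQCCTTQAT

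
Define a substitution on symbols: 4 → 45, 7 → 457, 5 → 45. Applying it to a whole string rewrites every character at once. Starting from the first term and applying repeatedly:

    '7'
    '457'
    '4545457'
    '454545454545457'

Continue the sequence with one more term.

Rewriting the 15 symbols of 454545454545457 one by one yields 45 45 45 45 45 45 45 45 45 45 45 45 45 45 457; concatenated:

4545454545454545454545454545457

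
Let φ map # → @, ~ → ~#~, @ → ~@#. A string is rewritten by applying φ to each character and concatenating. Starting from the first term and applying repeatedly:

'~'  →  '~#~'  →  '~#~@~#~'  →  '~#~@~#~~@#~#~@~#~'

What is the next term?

Rewriting the 17 symbols of ~#~@~#~~@#~#~@~#~ one by one yields ~#~ @ ~#~ ~@# ~#~ @ ~#~ ~#~ ~@# @ ~#~ @ ~#~ ~@# ~#~ @ ~#~; concatenated:

~#~@~#~~@#~#~@~#~~#~~@#@~#~@~#~~@#~#~@~#~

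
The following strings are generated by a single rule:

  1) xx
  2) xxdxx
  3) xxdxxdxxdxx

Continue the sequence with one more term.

s(k+1) = s(k)·d·s(k) — each term doubles the last with 'd' between the halves.
Doubling xxdxxdxxdxx with 'd' between the halves:

xxdxxdxxdxxdxxdxxdxxdxx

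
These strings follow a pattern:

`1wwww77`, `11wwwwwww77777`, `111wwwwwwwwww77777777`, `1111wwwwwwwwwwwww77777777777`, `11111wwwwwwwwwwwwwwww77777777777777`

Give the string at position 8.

Term n consists of n 1's, followed by 3n+1 w's, followed by 3n-1 7's (n = 1, 2, …).
For term 8, n = 8, so the run lengths are 8, 25, 23.

11111111wwwwwwwwwwwwwwwwwwwwwwwww77777777777777777777777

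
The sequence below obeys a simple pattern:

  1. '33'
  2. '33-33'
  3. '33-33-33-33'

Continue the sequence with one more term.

Every step duplicates the string with '-' between the halves.
Doubling 33-33-33-33 with '-' between the halves:

33-33-33-33-33-33-33-33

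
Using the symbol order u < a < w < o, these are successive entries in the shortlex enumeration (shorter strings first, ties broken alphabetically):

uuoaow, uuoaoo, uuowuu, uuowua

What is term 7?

Continuing the enumeration 3 steps past uuowua: uuowua → uuowuw → uuowuo → (answer).

uuowau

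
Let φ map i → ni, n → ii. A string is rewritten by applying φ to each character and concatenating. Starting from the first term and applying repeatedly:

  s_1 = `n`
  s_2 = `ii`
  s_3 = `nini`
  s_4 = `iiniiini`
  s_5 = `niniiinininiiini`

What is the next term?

Applying the rule to each of the 16 symbols of niniiinininiiini gives the pieces ii ni ii ni ni ni ii ni ii ni ii ni ni ni ii ni, which concatenate to the answer.

iiniiinininiiiniiiniiinininiiini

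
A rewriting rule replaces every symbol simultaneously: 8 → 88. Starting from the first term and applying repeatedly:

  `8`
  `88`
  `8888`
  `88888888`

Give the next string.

Expanding 88888888: 8→88, 8→88, 8→88, 8→88, 8→88, 8→88, 8→88, 8→88. Concatenated: 88 88 88 88 88 88 88 88.

8888888888888888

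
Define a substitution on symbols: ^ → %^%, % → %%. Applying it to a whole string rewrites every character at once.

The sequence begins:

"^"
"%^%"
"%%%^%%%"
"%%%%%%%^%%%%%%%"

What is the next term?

%%%%%%%%%%%%%%%^%%%%%%%%%%%%%%%

Applying the rule to each of the 15 symbols of %%%%%%%^%%%%%%% gives the pieces %% %% %% %% %% %% %% %^% %% %% %% %% %% %% %%, which concatenate to the answer.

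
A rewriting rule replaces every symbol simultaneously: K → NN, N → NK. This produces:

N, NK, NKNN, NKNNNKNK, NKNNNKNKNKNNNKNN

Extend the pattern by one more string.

φ(NKNNNKNKNKNNNKNN) expands symbol-by-symbol to NK NN NK NK NK NN NK NN NK NN NK NK NK NN NK NK; joining the 16 pieces gives the next term.

NKNNNKNKNKNNNKNNNKNNNKNKNKNNNKNK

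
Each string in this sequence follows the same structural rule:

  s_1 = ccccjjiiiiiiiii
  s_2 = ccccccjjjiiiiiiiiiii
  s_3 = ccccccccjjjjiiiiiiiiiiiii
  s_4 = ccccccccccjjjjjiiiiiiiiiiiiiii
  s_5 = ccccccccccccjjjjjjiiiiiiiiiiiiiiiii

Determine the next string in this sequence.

Each string has the form c^{2n-2} j^{n-1} i^{2n+3}, where the shown terms are n = 3, 4, 5, 6, 7.
At n = 8 the blocks have lengths 14, 7, 19.

ccccccccccccccjjjjjjjiiiiiiiiiiiiiiiiiii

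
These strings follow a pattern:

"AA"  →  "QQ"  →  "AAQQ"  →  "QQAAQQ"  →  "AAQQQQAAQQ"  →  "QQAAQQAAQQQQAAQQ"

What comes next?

Each term (from the third on) is the two preceding terms concatenated in order: term 3 = AA·QQ = AAQQ.
So term 7 is AAQQQQAAQQ·QQAAQQAAQQQQAAQQ.

AAQQQQAAQQQQAAQQAAQQQQAAQQ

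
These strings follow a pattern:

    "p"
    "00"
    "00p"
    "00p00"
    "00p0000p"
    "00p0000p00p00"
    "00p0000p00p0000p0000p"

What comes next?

00p0000p00p0000p0000p00p0000p00p00

This is a Fibonacci-style word recurrence s(k) = s(k−1)·s(k−2): e.g. 00·p = 00p.
Continuing: 00p0000p00p0000p0000p · 00p0000p00p00 gives term 8.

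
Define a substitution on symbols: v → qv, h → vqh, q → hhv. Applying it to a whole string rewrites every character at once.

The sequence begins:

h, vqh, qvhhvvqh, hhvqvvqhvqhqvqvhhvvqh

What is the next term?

Rewriting the 21 symbols of hhvqvvqhvqhqvqvhhvvqh one by one yields vqh vqh qv hhv qv qv hhv vqh qv hhv vqh hhv qv hhv qv vqh vqh qv qv hhv vqh; concatenated:

vqhvqhqvhhvqvqvhhvvqhqvhhvvqhhhvqvhhvqvvqhvqhqvqvhhvvqh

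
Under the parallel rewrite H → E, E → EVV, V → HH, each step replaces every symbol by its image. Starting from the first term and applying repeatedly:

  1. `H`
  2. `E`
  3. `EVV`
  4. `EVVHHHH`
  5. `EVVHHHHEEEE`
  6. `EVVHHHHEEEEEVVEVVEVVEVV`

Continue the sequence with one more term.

φ(EVVHHHHEEEEEVVEVVEVVEVV) expands symbol-by-symbol to EVV HH HH E E E E EVV EVV EVV EVV EVV HH HH EVV HH HH EVV HH HH EVV HH HH; joining the 23 pieces gives the next term.

EVVHHHHEEEEEVVEVVEVVEVVEVVHHHHEVVHHHHEVVHHHHEVVHHHH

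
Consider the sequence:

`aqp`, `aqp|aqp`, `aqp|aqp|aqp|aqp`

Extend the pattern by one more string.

Every step duplicates the string with '|' between the halves.
One more doubling of aqp|aqp|aqp|aqp gives the answer.

aqp|aqp|aqp|aqp|aqp|aqp|aqp|aqp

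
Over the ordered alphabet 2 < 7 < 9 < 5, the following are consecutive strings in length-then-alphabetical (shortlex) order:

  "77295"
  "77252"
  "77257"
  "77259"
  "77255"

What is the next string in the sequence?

The successor of 77255 increments the rightmost position that isn't already 5 and resets every position after it to 2.

77722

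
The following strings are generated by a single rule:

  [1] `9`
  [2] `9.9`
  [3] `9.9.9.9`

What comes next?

Every step duplicates the string with '.' between the halves.
Doubling 9.9.9.9 with '.' between the halves:

9.9.9.9.9.9.9.9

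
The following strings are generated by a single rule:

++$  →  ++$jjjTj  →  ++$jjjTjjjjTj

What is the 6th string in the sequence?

++$jjjTjjjjTjjjjTjjjjTjjjjTj

Every step adds jjjTj to the end: s(k+1) = s(k)·jjjTj.
From ++$jjjTjjjjTj, 3 further steps: ++$jjjTjjjjTj → ++$jjjTjjjjTjjjjTj → ++$jjjTjjjjTjjjjTjjjjTj → (answer).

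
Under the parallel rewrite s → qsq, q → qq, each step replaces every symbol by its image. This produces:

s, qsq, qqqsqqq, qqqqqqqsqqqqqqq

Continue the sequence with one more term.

Applying the rule to each of the 15 symbols of qqqqqqqsqqqqqqq gives the pieces qq qq qq qq qq qq qq qsq qq qq qq qq qq qq qq, which concatenate to the answer.

qqqqqqqqqqqqqqqsqqqqqqqqqqqqqqq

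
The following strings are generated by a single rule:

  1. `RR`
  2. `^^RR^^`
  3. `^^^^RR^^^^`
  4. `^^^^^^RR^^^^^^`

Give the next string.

Every step adds ^^ to the front and ^^ to the end of the previous string.
So the next term is ^^·^^^^^^RR^^^^^^·^^.

^^^^^^^^RR^^^^^^^^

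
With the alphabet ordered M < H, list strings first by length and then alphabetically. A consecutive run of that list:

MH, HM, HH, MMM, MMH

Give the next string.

The successor of MMH increments the rightmost position that isn't already H and resets every position after it to M.

MHM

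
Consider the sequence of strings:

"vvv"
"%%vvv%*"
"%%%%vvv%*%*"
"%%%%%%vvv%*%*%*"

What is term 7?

s(k+1) = %%·s(k)·%*, so each term gains %% as a prefix and %* as a suffix.
From %%%%%%vvv%*%*%*, 3 further steps: %%%%%%vvv%*%*%* → %%%%%%%%vvv%*%*%*%* → %%%%%%%%%%vvv%*%*%*%*%* → (answer).

%%%%%%%%%%%%vvv%*%*%*%*%*%*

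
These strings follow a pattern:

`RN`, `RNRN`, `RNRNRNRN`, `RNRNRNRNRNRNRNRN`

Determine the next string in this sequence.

RNRNRNRNRNRNRNRNRNRNRNRNRNRNRNRN

Each string is two copies of the previous one concatenated.
So the next term is two copies of RNRNRNRNRNRNRNRN.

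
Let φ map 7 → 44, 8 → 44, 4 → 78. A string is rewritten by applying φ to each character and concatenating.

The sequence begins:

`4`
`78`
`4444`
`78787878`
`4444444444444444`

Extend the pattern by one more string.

Rewriting the 16 symbols of 4444444444444444 one by one yields 78 78 78 78 78 78 78 78 78 78 78 78 78 78 78 78; concatenated:

78787878787878787878787878787878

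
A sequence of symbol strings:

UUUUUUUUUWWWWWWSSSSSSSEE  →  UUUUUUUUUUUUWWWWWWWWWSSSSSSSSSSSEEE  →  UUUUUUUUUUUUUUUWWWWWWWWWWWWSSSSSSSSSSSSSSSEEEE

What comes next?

The n-th term is 3n+3 U's then 3n W's then 4n-1 S's then n E's, where the shown terms are n = 2, 3, 4.
For the next term, n = 5, so the run lengths are 18, 15, 19, 5.

UUUUUUUUUUUUUUUUUUWWWWWWWWWWWWWWWSSSSSSSSSSSSSSSSSSSEEEEE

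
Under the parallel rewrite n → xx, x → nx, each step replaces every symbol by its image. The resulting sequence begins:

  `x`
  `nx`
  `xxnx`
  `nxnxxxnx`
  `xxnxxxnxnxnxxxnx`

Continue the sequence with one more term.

nxnxxxnxnxnxxxnxxxnxxxnxnxnxxxnx

Replace each of the 16 characters of xxnxxxnxnxnxxxnx in place — nx nx xx nx nx nx xx nx xx nx xx nx nx nx xx nx — and concatenate.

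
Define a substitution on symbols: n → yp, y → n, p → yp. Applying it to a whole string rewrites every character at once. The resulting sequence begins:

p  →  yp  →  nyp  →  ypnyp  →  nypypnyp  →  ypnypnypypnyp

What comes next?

nypypnypypnypnypypnyp

φ(ypnypnypypnyp) expands symbol-by-symbol to n yp yp n yp yp n yp n yp yp n yp; joining the 13 pieces gives the next term.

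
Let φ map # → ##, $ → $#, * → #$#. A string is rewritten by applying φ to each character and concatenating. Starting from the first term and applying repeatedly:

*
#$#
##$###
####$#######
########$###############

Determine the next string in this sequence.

Rewriting the 24 symbols of ########$############### one by one yields ## ## ## ## ## ## ## ## $# ## ## ## ## ## ## ## ## ## ## ## ## ## ## ##; concatenated:

################$###############################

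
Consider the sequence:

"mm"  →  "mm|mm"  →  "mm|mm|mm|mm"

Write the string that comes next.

mm|mm|mm|mm|mm|mm|mm|mm

Every step duplicates the string with '|' between the halves.
One more doubling of mm|mm|mm|mm gives the answer.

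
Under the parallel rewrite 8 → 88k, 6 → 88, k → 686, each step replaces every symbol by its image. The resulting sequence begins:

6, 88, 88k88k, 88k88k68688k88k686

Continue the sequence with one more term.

88k88k68688k88k6868888k8888k88k68688k88k6868888k88

Applying the rule to each of the 18 symbols of 88k88k68688k88k686 gives the pieces 88k 88k 686 88k 88k 686 88 88k 88 88k 88k 686 88k 88k 686 88 88k 88, which concatenate to the answer.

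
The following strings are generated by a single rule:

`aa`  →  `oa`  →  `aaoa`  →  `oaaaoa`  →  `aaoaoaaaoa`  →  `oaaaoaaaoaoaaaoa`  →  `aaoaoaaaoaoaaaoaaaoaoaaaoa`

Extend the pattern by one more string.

This is a Fibonacci-style word recurrence s(k) = s(k−2)·s(k−1): e.g. aa·oa = aaoa.
So term 8 is oaaaoaaaoaoaaaoa·aaoaoaaaoaoaaaoaaaoaoaaaoa.

oaaaoaaaoaoaaaoaaaoaoaaaoaoaaaoaaaoaoaaaoa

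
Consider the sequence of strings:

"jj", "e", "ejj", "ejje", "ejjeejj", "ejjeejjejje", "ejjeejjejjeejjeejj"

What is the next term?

Each term (from the third on) is the previous term followed by the one before it: term 3 = e·jj = ejj.
Continuing: ejjeejjejjeejjeejj · ejjeejjejje gives term 8.

ejjeejjejjeejjeejjejjeejjejje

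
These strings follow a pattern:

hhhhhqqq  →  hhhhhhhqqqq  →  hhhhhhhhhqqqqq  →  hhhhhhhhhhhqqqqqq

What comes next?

hhhhhhhhhhhhhqqqqqqq

Term n consists of 2n+1 h's, followed by n+1 q's, where the shown terms are n = 2, 3, 4, 5.
For the next term, n = 6, so the run lengths are 13, 7.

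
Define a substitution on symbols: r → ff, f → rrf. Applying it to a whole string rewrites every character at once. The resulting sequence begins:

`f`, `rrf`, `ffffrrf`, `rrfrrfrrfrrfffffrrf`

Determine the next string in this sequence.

ffffrrfffffrrfffffrrfffffrrfrrfrrfrrfrrfffffrrf

φ(rrfrrfrrfrrfffffrrf) expands symbol-by-symbol to ff ff rrf ff ff rrf ff ff rrf ff ff rrf rrf rrf rrf rrf ff ff rrf; joining the 19 pieces gives the next term.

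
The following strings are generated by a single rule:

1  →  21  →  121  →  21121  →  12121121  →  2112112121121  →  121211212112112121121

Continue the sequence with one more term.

2112112121121121211212112112121121

From term 3 onward, concatenate the second-to-last term with the last: 1·21 = 121, 21·121 = 21121, …
The next term joins 2112112121121 and 121211212112112121121.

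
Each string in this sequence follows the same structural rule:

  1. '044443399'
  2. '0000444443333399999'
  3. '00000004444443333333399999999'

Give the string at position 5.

0000000000000444444443333333333333399999999999999

The n-th term is 3n-2 0's then n+3 4's then 3n-1 3's then 3n-1 9's (n = 1, 2, …).
At n = 5 the blocks have lengths 13, 8, 14, 14.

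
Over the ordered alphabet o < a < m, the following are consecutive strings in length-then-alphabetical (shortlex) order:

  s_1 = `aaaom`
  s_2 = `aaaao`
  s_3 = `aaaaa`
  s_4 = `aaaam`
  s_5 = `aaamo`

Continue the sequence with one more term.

Treat aaamo as a base-3 numeral over the given alphabet and add one, carrying through any trailing m's.

aaama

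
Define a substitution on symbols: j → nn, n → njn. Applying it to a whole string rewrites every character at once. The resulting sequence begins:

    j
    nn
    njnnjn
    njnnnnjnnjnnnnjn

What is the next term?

φ(njnnnnjnnjnnnnjn) expands symbol-by-symbol to njn nn njn njn njn njn nn njn njn nn njn njn njn njn nn njn; joining the 16 pieces gives the next term.

njnnnnjnnjnnjnnjnnnnjnnjnnnnjnnjnnjnnjnnnnjn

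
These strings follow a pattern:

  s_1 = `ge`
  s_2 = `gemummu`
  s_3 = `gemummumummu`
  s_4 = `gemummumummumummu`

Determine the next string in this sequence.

Each term is the previous one with mummu appended.
Applying this once more to gemummumummumummu:

gemummumummumummumummu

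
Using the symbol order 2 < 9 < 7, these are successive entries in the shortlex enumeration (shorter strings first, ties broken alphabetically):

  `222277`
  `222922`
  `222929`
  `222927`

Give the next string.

The successor of 222927 increments the rightmost position that isn't already 7 and resets every position after it to 2.

222992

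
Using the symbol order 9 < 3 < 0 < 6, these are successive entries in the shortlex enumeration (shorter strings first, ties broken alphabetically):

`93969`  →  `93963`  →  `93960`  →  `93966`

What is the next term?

The successor of 93966 increments the rightmost position that isn't already 6 and resets every position after it to 9.

93399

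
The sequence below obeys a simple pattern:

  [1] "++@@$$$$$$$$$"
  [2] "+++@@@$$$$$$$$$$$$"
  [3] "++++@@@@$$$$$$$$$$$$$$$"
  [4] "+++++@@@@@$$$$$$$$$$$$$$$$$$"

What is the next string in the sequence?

Term n consists of n +'s, followed by n @'s, followed by 3n+3 $'s, where the shown terms are n = 2, 3, 4, 5.
Setting n = 6 gives 6, 6, 21 characters in each block.

++++++@@@@@@$$$$$$$$$$$$$$$$$$$$$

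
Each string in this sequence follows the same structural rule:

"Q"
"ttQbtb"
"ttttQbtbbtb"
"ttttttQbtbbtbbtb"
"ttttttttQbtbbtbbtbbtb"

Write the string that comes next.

Each term wraps the previous one in tt on the left and btb on the right.
So the next term is tt·ttttttttQbtbbtbbtbbtb·btb.

ttttttttttQbtbbtbbtbbtbbtb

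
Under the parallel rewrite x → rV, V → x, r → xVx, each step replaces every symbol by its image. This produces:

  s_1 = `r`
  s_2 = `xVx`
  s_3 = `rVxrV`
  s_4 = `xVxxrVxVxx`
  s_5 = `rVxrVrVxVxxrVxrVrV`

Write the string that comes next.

Rewriting the 18 symbols of rVxrVrVxVxxrVxrVrV one by one yields xVx x rV xVx x xVx x rV x rV rV xVx x rV xVx x xVx x; concatenated:

xVxxrVxVxxxVxxrVxrVrVxVxxrVxVxxxVxx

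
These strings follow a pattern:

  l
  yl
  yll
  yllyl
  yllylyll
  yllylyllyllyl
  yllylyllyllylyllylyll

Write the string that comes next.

Each term (from the third on) is the previous term followed by the one before it: term 3 = yl·l = yll.
So term 8 is yllylyllyllylyllylyll·yllylyllyllyl.

yllylyllyllylyllylyllyllylyllyllyl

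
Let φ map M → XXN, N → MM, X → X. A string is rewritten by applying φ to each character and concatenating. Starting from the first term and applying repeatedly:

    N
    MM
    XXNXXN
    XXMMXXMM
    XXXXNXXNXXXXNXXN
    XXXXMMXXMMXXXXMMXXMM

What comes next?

XXXXXXNXXNXXXXNXXNXXXXXXNXXNXXXXNXXN

Replace each of the 20 characters of XXXXMMXXMMXXXXMMXXMM in place — X X X X XXN XXN X X XXN XXN X X X X XXN XXN X X XXN XXN — and concatenate.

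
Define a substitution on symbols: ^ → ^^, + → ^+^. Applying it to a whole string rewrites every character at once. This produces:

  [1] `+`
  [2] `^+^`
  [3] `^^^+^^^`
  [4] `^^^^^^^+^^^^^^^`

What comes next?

^^^^^^^^^^^^^^^+^^^^^^^^^^^^^^^

φ(^^^^^^^+^^^^^^^) expands symbol-by-symbol to ^^ ^^ ^^ ^^ ^^ ^^ ^^ ^+^ ^^ ^^ ^^ ^^ ^^ ^^ ^^; joining the 15 pieces gives the next term.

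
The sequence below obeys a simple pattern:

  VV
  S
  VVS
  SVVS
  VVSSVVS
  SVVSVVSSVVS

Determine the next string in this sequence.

This is a Fibonacci-style word recurrence s(k) = s(k−2)·s(k−1): e.g. VV·S = VVS.
The next term joins VVSSVVS and SVVSVVSSVVS.

VVSSVVSSVVSVVSSVVS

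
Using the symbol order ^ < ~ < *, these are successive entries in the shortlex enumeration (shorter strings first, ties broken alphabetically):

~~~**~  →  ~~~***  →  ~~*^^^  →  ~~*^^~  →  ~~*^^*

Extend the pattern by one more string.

~~*^~^

Treat ~~*^^* as a base-3 numeral over the given alphabet and add one, carrying through any trailing *'s.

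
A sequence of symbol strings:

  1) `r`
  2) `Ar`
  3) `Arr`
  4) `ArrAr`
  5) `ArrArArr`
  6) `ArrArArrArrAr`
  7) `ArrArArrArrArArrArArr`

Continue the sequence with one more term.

ArrArArrArrArArrArArrArrArArrArrAr

From term 3 onward, concatenate the last term with the second-to-last: Ar·r = Arr, Arr·Ar = ArrAr, …
The next term joins ArrArArrArrArArrArArr and ArrArArrArrAr.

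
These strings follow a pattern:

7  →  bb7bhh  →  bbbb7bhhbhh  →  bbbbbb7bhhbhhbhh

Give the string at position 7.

bbbbbbbbbbbb7bhhbhhbhhbhhbhhbhh

Each term wraps the previous one in bb on the left and bhh on the right.
From bbbbbb7bhhbhhbhh, 3 further steps: bbbbbb7bhhbhhbhh → bbbbbbbb7bhhbhhbhhbhh → bbbbbbbbbb7bhhbhhbhhbhhbhh → (answer).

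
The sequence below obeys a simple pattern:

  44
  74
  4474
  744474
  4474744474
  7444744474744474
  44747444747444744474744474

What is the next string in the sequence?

744474447474447444747444747444744474744474

From term 3 onward, concatenate the second-to-last term with the last: 44·74 = 4474, 74·4474 = 744474, …
So term 8 is 7444744474744474·44747444747444744474744474.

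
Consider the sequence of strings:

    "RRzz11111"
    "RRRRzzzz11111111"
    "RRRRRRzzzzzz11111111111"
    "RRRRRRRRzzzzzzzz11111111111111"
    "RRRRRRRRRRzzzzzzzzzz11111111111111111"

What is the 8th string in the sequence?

The n-th term is 2n R's then 2n z's then 3n+2 1's (n = 1, 2, …).
Setting n = 8 gives 16, 16, 26 characters in each block.

RRRRRRRRRRRRRRRRzzzzzzzzzzzzzzzz11111111111111111111111111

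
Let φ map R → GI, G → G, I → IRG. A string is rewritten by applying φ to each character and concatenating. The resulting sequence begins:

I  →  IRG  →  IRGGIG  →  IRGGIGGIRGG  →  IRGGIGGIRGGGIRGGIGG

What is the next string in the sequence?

IRGGIGGIRGGGIRGGIGGGIRGGIGGIRGGG

φ(IRGGIGGIRGGGIRGGIGG) expands symbol-by-symbol to IRG GI G G IRG G G IRG GI G G G IRG GI G G IRG G G; joining the 19 pieces gives the next term.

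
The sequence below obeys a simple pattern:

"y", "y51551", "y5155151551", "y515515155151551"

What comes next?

y51551515515155151551

Each term is the previous one with 51551 appended.
So the next term is y515515155151551·51551.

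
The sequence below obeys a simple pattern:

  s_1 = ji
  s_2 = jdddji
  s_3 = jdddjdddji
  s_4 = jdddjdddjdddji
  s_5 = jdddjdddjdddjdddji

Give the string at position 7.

jdddjdddjdddjdddjdddjdddji

The strings grow by a fixed prefix jddd each time.
From jdddjdddjdddjdddji, 2 further steps: jdddjdddjdddjdddji → jdddjdddjdddjdddjdddji → (answer).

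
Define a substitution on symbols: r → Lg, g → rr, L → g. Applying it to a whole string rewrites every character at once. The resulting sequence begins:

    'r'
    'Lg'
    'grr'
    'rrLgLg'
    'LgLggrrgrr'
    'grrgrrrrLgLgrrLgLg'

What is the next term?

Rewriting the 18 symbols of grrgrrrrLgLgrrLgLg one by one yields rr Lg Lg rr Lg Lg Lg Lg g rr g rr Lg Lg g rr g rr; concatenated:

rrLgLgrrLgLgLgLggrrgrrLgLggrrgrr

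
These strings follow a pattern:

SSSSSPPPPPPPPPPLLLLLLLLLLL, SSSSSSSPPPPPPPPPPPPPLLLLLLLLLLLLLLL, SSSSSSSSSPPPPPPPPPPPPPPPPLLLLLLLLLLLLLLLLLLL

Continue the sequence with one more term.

Reading off run lengths: S runs 5, 7, 9; P runs 10, 13, 16; L runs 11, 15, 19 — each is linear in n, where the shown terms are n = 3, 4, 5.
For the next term, n = 6, so the run lengths are 11, 19, 23.

SSSSSSSSSSSPPPPPPPPPPPPPPPPPPPLLLLLLLLLLLLLLLLLLLLLLL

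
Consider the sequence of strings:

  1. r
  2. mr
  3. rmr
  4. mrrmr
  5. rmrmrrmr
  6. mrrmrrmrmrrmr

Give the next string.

From term 3 onward, concatenate the second-to-last term with the last: r·mr = rmr, mr·rmr = mrrmr, …
The next term joins rmrmrrmr and mrrmrrmrmrrmr.

rmrmrrmrmrrmrrmrmrrmr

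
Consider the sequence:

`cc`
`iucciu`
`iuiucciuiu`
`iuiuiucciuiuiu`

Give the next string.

iuiuiuiucciuiuiuiu

Each term wraps the previous one in iu on the left and iu on the right.
One more step from iuiuiucciuiuiu gives the answer.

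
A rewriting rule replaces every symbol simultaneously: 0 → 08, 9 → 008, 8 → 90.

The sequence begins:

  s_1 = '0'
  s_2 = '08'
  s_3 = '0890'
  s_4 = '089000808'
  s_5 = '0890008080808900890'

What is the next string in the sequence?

Replace each of the 19 characters of 0890008080808900890 in place — 08 90 008 08 08 08 90 08 90 08 90 08 90 008 08 08 90 008 08 — and concatenate.

08900080808089008900890089000808089000808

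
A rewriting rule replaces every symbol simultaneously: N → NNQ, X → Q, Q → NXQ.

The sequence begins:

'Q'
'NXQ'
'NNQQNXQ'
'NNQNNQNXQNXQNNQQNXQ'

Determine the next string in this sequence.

NNQNNQNXQNNQNNQNXQNNQQNXQNNQQNXQNNQNNQNXQNXQNNQQNXQ

φ(NNQNNQNXQNXQNNQQNXQ) expands symbol-by-symbol to NNQ NNQ NXQ NNQ NNQ NXQ NNQ Q NXQ NNQ Q NXQ NNQ NNQ NXQ NXQ NNQ Q NXQ; joining the 19 pieces gives the next term.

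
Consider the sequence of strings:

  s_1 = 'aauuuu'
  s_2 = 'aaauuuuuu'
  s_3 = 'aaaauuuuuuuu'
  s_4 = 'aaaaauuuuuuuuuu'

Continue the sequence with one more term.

aaaaaauuuuuuuuuuuu

Term n consists of n a's, followed by 2n u's, where the shown terms are n = 2, 3, 4, 5.
Setting n = 6 gives 6, 12 characters in each block.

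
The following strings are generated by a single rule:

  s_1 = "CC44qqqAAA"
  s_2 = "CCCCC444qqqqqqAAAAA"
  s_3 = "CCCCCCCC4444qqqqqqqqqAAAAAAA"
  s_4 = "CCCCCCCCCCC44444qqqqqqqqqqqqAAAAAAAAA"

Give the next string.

Reading off run lengths: C runs 2, 5, 8, 11; 4 runs 2, 3, 4, 5; q runs 3, 6, 9, 12; A runs 3, 5, 7, 9 — each is linear in n (n = 1, 2, …).
For the next term, n = 5, so the run lengths are 14, 6, 15, 11.

CCCCCCCCCCCCCC444444qqqqqqqqqqqqqqqAAAAAAAAAAA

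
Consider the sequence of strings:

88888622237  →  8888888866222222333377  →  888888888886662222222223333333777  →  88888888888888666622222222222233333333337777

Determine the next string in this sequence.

8888888888888888866666222222222222222333333333333377777

Reading off run lengths: 8 runs 5, 8, 11, 14; 6 runs 1, 2, 3, 4; 2 runs 3, 6, 9, 12; 3 runs 1, 4, 7, 10; 7 runs 1, 2, 3, 4 — each is linear in n (n = 1, 2, …).
At n = 5 the blocks have lengths 17, 5, 15, 13, 5.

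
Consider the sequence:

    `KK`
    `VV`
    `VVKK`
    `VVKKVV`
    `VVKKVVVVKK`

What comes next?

VVKKVVVVKKVVKKVV

From term 3 onward, concatenate the last term with the second-to-last: VV·KK = VVKK, VVKK·VV = VVKKVV, …
Continuing: VVKKVVVVKK · VVKKVV gives term 6.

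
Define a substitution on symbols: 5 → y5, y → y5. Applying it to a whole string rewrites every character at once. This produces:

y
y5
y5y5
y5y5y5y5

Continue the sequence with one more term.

y5y5y5y5y5y5y5y5

Apply φ to y5y5y5y5 symbol by symbol: y→y5, 5→y5, y→y5, 5→y5, y→y5, 5→y5, y→y5, 5→y5; joined: y5 y5 y5 y5 y5 y5 y5 y5.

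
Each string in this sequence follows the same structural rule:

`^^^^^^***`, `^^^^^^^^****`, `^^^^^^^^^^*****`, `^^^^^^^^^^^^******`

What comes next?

^^^^^^^^^^^^^^*******

Term n consists of 2n ^'s, followed by n *'s, where the shown terms are n = 3, 4, 5, 6.
For the next term, n = 7, so the run lengths are 14, 7.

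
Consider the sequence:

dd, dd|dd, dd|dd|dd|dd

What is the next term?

dd|dd|dd|dd|dd|dd|dd|dd

s(k+1) = s(k)·|·s(k) — each term doubles the last with '|' between the halves.
So the next term is two copies of dd|dd|dd|dd with '|' between the halves.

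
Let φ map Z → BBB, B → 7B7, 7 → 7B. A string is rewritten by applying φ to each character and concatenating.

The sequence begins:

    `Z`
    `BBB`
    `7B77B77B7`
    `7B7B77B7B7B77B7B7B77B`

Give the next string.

φ(7B7B77B7B7B77B7B7B77B) expands symbol-by-symbol to 7B 7B7 7B 7B7 7B 7B 7B7 7B 7B7 7B 7B7 7B 7B 7B7 7B 7B7 7B 7B7 7B 7B 7B7; joining the 21 pieces gives the next term.

7B7B77B7B77B7B7B77B7B77B7B77B7B7B77B7B77B7B77B7B7B7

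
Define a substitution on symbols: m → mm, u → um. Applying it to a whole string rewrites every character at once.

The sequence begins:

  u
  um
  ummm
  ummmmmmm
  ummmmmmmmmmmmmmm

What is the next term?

ummmmmmmmmmmmmmmmmmmmmmmmmmmmmmm

φ(ummmmmmmmmmmmmmm) expands symbol-by-symbol to um mm mm mm mm mm mm mm mm mm mm mm mm mm mm mm; joining the 16 pieces gives the next term.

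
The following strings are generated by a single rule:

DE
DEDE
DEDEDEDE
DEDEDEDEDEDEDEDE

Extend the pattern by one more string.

s(k+1) = s(k)·s(k) — each term doubles the last.
One more doubling of DEDEDEDEDEDEDEDE gives the answer.

DEDEDEDEDEDEDEDEDEDEDEDEDEDEDEDE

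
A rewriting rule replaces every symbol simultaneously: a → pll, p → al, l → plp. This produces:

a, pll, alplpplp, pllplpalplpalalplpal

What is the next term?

Applying the rule to each of the 20 symbols of pllplpalplpalalplpal gives the pieces al plp plp al plp al pll plp al plp al pll plp pll plp al plp al pll plp, which concatenate to the answer.

alplpplpalplpalpllplpalplpalpllplppllplpalplpalpllplp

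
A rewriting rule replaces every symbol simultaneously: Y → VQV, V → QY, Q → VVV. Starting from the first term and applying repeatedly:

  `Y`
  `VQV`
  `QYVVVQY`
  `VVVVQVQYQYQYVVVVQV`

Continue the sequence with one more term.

Applying the rule to each of the 18 symbols of VVVVQVQYQYQYVVVVQV gives the pieces QY QY QY QY VVV QY VVV VQV VVV VQV VVV VQV QY QY QY QY VVV QY, which concatenate to the answer.

QYQYQYQYVVVQYVVVVQVVVVVQVVVVVQVQYQYQYQYVVVQY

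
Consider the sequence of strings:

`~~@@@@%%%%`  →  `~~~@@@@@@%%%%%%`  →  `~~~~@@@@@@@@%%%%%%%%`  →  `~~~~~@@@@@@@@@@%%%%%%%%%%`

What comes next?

The n-th term is n ~'s then 2n @'s then 2n %'s, where the shown terms are n = 2, 3, 4, 5.
Setting n = 6 gives 6, 12, 12 characters in each block.

~~~~~~@@@@@@@@@@@@%%%%%%%%%%%%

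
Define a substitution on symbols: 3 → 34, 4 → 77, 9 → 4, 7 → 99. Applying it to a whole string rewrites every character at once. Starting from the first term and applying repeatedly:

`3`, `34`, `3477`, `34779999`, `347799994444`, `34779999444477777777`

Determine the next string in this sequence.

Replace each of the 20 characters of 34779999444477777777 in place — 34 77 99 99 4 4 4 4 77 77 77 77 99 99 99 99 99 99 99 99 — and concatenate.

347799994444777777779999999999999999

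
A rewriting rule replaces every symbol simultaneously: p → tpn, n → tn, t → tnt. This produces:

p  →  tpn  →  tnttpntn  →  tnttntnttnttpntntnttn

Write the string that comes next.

φ(tnttntnttnttpntntnttn) expands symbol-by-symbol to tnt tn tnt tnt tn tnt tn tnt tnt tn tnt tnt tpn tn tnt tn tnt tn tnt tnt tn; joining the 21 pieces gives the next term.

tnttntnttnttntnttntnttnttntnttnttpntntnttntnttntnttnttn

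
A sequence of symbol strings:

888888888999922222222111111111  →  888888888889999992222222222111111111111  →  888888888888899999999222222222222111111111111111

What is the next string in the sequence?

888888888888888999999999922222222222222111111111111111111

The n-th term is 2n+3 8's then 2n-2 9's then 2n+2 2's then 3n 1's, where the shown terms are n = 3, 4, 5.
Setting n = 6 gives 15, 10, 14, 18 characters in each block.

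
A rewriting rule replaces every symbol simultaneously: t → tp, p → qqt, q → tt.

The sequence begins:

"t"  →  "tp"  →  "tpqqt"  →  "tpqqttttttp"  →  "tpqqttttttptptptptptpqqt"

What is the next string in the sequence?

Replace each of the 24 characters of tpqqttttttptptptptptpqqt in place — tp qqt tt tt tp tp tp tp tp tp qqt tp qqt tp qqt tp qqt tp qqt tp qqt tt tt tp — and concatenate.

tpqqttttttptptptptptpqqttpqqttpqqttpqqttpqqttpqqttttttp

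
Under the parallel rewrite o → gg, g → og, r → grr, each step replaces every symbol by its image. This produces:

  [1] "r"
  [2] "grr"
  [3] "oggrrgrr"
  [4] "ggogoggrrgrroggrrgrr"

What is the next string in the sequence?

φ(ggogoggrrgrroggrrgrr) expands symbol-by-symbol to og og gg og gg og og grr grr og grr grr gg og og grr grr og grr grr; joining the 20 pieces gives the next term.

ogogggogggogoggrrgrroggrrgrrggogoggrrgrroggrrgrr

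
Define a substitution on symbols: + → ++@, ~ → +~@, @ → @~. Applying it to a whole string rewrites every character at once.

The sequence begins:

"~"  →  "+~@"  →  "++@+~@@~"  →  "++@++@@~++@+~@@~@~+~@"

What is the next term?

++@++@@~++@++@@~@~+~@++@++@@~++@+~@@~@~+~@@~+~@++@+~@@~

Applying the rule to each of the 21 symbols of ++@++@@~++@+~@@~@~+~@ gives the pieces ++@ ++@ @~ ++@ ++@ @~ @~ +~@ ++@ ++@ @~ ++@ +~@ @~ @~ +~@ @~ +~@ ++@ +~@ @~, which concatenate to the answer.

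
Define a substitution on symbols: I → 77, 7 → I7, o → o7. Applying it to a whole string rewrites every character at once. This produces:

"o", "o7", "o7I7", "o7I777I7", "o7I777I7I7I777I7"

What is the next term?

φ(o7I777I7I7I777I7) expands symbol-by-symbol to o7 I7 77 I7 I7 I7 77 I7 77 I7 77 I7 I7 I7 77 I7; joining the 16 pieces gives the next term.

o7I777I7I7I777I777I777I7I7I777I7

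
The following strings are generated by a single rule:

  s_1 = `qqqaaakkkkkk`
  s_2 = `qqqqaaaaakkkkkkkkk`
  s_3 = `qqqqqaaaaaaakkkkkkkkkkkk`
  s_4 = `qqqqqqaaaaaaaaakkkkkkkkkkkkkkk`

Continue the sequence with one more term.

Reading off run lengths: q runs 3, 4, 5, 6; a runs 3, 5, 7, 9; k runs 6, 9, 12, 15 — each is linear in n (n = 1, 2, …).
Setting n = 5 gives 7, 11, 18 characters in each block.

qqqqqqqaaaaaaaaaaakkkkkkkkkkkkkkkkkk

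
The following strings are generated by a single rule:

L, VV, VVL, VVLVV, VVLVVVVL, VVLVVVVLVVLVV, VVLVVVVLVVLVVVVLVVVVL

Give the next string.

VVLVVVVLVVLVVVVLVVVVLVVLVVVVLVVLVV

This is a Fibonacci-style word recurrence s(k) = s(k−1)·s(k−2): e.g. VV·L = VVL.
Continuing: VVLVVVVLVVLVVVVLVVVVL · VVLVVVVLVVLVV gives term 8.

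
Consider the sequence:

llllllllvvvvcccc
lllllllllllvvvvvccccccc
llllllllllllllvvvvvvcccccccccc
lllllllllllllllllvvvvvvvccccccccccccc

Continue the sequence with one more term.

llllllllllllllllllllvvvvvvvvcccccccccccccccc

Each string has the form l^{3n+2} v^{n+2} c^{3n-2}, where the shown terms are n = 2, 3, 4, 5.
At n = 6 the blocks have lengths 20, 8, 16.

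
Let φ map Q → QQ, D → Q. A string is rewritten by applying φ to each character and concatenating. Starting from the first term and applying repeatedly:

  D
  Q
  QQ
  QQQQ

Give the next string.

QQQQQQQQ

Apply φ to QQQQ symbol by symbol: Q→QQ, Q→QQ, Q→QQ, Q→QQ; joined: QQ QQ QQ QQ.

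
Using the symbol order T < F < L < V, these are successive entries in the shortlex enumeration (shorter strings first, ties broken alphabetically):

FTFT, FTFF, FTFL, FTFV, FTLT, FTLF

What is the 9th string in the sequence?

FTVT

Advancing 3 positions from FTLF through FTLF → FTLL → FTLV reaches term 9.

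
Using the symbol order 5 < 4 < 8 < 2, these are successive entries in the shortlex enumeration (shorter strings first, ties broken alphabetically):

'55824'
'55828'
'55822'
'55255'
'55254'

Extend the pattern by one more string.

Find the rightmost character of 55254 below 2, bump it to the next letter, and reset everything to its right to 5.

55258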